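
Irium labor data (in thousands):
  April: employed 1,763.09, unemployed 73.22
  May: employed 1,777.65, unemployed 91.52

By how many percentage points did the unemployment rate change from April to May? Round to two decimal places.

April: labor force = 1,763.09 + 73.22 = 1,836.31; u = 73.22/1,836.31 = 3.99%.
May: labor force = 1,777.65 + 91.52 = 1,869.17; u = 91.52/1,869.17 = 4.90%.
Change = 4.90% − 3.99% = +0.91 pp.

The unemployment rate changed by +0.91 percentage points.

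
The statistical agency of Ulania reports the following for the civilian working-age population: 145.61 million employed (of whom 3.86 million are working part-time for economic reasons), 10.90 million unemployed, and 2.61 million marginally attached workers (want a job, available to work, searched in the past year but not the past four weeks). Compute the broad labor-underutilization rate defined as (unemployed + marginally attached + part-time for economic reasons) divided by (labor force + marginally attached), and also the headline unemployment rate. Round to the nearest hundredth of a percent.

Broad underutilization rate ≈ 10.92%; headline unemployment rate ≈ 6.96%.

Labor force = 145.61 + 10.90 = 156.51 million.
Numerator = 10.90 + 2.61 + 3.86 = 17.37 million.
Denominator = 156.51 + 2.61 = 159.12 million.
Broad rate = 17.37 / 159.12 = 10.92%.
Headline unemployment rate = 10.90 / 156.51 = 6.96%.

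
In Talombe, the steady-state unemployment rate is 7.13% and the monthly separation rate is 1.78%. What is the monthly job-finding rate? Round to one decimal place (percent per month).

Job-finding rate ≈ 23.2% per month.

From u* = s/(s+f): f = s·(1−u)/u.
f = 1.78 × (1 − 0.0713) / 0.0713 = 1.6531 / 0.0713 ≈ 23.2% per month.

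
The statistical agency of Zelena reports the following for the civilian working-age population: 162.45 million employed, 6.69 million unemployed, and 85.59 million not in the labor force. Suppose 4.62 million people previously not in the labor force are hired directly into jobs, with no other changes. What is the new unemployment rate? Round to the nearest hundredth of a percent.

New unemployment rate ≈ 3.85%.

Initially, labor force = 162.45 + 6.69 = 169.14 million, so u = 6.69/169.14 = 3.96%.
After the change, employed and labor force both rise by 4.62; unemployed unchanged → E = 167.07, U = 6.69, labor force = 173.76 million.
New unemployment rate = 6.69 / 173.76 = 3.85%.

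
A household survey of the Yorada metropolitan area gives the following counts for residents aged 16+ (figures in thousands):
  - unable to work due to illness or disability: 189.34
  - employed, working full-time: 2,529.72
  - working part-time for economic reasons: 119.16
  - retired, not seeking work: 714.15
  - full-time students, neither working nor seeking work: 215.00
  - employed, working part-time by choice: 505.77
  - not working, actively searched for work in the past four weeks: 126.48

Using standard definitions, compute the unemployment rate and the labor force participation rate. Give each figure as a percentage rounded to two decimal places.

Unemployment rate ≈ 3.85%; labor force participation rate ≈ 74.58%.

Employed = 2,529.72 + 119.16 + 505.77 = 3,154.65 thousand (anyone who worked, including part-time for economic reasons, counts as employed).
Unemployed = 126.48 thousand.
Labor force = 3,154.65 + 126.48 = 3,281.13 thousand.
Not in labor force = 189.34 + 714.15 + 215.00 = 1,118.49 thousand (those not working and not actively searching are outside the labor force).
Civilian working-age population = 3,281.13 + 1,118.49 = 4,399.62 thousand.
Unemployment rate = 126.48 / 3,281.13 = 3.85%.
Labor force participation rate = 3,281.13 / 4,399.62 = 74.58%.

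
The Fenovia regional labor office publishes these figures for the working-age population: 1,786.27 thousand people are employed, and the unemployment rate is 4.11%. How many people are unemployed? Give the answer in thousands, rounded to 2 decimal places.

About 76.56 thousand are unemployed.

Let U be the number unemployed. The labor force is E + U, and U/(E+U) = 0.0411.
So U = 0.0411 × 1,786.27 / (1 − 0.0411) = 73.4157 / 0.9589 ≈ 76.56 thousand.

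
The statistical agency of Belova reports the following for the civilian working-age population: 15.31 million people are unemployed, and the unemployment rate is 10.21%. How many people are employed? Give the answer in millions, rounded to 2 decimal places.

About 134.64 million are employed.

Labor force = U / u = 15.31 / 0.1021 ≈ 149.95 million.
Employed = labor force − unemployed = 149.95 − 15.31 = 134.64 million.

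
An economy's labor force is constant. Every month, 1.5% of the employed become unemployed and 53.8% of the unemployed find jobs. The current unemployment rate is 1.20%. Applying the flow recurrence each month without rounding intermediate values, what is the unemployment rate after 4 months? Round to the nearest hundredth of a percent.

Unemployment rate after four months ≈ 2.65%.

With a fixed labor force, u_{t+1} = u_t + s·(1−u_t) − f·u_t = u_t·(1−s−f) + s.
Here 1−s−f = 0.447 and s = 0.015.
u_1 = 0.012000 × 0.447 + 0.015 = 0.020364.
u_2 = 0.020364 × 0.447 + 0.015 = 0.024103.
u_3 = 0.024103 × 0.447 + 0.015 = 0.025774.
u_4 = 0.025774 × 0.447 + 0.015 = 0.026521.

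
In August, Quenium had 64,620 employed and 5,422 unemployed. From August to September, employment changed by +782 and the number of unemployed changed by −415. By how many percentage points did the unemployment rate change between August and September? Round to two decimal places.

The unemployment rate changed by −0.63 percentage points.

August: labor force = 64,620 + 5,422 = 70,042; u = 5,422/70,042 = 7.74%.
September: labor force = 65,402 + 5,007 = 70,409; u = 5,007/70,409 = 7.11%.
Change = 7.11% − 7.74% = −0.63 pp.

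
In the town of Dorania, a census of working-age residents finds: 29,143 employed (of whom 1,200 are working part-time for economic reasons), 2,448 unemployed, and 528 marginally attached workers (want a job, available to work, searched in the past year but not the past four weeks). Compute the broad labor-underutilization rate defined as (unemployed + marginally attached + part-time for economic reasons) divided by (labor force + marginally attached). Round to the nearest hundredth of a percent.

Labor force = 29,143 + 2,448 = 31,591.
Numerator = 2,448 + 528 + 1,200 = 4,176.
Denominator = 31,591 + 528 = 32,119.
Broad rate = 4,176 / 32,119 = 13.00%.

Broad underutilization rate ≈ 13.00%.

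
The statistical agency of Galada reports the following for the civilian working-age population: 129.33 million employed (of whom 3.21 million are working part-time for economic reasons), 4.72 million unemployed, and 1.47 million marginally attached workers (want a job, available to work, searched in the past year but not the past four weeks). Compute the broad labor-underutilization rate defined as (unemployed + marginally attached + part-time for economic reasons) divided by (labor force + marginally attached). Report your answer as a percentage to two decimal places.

Broad underutilization rate ≈ 6.94%.

Labor force = 129.33 + 4.72 = 134.05 million.
Numerator = 4.72 + 1.47 + 3.21 = 9.40 million.
Denominator = 134.05 + 1.47 = 135.52 million.
Broad rate = 9.40 / 135.52 = 6.94%.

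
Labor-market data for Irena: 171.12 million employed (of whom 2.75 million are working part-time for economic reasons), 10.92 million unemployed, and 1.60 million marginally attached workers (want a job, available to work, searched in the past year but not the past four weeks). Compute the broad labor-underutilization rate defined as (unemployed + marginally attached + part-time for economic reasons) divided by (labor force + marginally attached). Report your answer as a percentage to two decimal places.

Labor force = 171.12 + 10.92 = 182.04 million.
Numerator = 10.92 + 1.60 + 2.75 = 15.27 million.
Denominator = 182.04 + 1.60 = 183.64 million.
Broad rate = 15.27 / 183.64 = 8.32%.

Broad underutilization rate ≈ 8.32%.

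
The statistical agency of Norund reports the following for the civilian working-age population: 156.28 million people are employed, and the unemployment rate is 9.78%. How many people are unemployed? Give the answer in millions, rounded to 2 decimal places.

About 16.94 million are unemployed.

Let U be the number unemployed. The labor force is E + U, and U/(E+U) = 0.0978.
So U = 0.0978 × 156.28 / (1 − 0.0978) = 15.2842 / 0.9022 ≈ 16.94 million.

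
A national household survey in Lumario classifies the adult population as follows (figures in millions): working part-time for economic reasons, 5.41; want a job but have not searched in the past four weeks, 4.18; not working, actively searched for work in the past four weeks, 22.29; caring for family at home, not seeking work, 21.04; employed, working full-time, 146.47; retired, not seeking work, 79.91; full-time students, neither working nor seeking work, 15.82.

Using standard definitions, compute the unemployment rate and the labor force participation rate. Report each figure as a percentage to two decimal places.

Unemployment rate ≈ 12.80%; labor force participation rate ≈ 59.02%.

Employed = 5.41 + 146.47 = 151.88 million (anyone who worked, including part-time for economic reasons, counts as employed).
Unemployed = 22.29 million.
Labor force = 151.88 + 22.29 = 174.17 million.
Not in labor force = 4.18 + 21.04 + 79.91 + 15.82 = 120.95 million (those not working and not actively searching are outside the labor force — including those who want a job but have given up searching).
Civilian working-age population = 174.17 + 120.95 = 295.12 million.
Unemployment rate = 22.29 / 174.17 = 12.80%.
Labor force participation rate = 174.17 / 295.12 = 59.02%.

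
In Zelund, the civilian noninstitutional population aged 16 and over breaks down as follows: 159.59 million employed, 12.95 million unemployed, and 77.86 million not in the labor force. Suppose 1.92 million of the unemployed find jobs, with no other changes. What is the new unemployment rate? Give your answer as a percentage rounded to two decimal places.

New unemployment rate ≈ 6.39%.

Initially, labor force = 159.59 + 12.95 = 172.54 million, so u = 12.95/172.54 = 7.51%.
After the change, unemployed falls and employed rises by 1.92; labor force unchanged → E = 161.51, U = 11.03, labor force = 172.54 million.
New unemployment rate = 11.03 / 172.54 = 6.39%.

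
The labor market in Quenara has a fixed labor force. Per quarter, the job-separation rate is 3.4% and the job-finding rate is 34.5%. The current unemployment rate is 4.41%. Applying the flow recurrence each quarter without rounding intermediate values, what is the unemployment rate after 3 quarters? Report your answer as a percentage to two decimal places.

Unemployment rate after three quarters ≈ 7.88%.

With a fixed labor force, u_{t+1} = u_t + s·(1−u_t) − f·u_t = u_t·(1−s−f) + s.
Here 1−s−f = 0.621 and s = 0.034.
u_1 = 0.044100 × 0.621 + 0.034 = 0.061386.
u_2 = 0.061386 × 0.621 + 0.034 = 0.072121.
u_3 = 0.072121 × 0.621 + 0.034 = 0.078787.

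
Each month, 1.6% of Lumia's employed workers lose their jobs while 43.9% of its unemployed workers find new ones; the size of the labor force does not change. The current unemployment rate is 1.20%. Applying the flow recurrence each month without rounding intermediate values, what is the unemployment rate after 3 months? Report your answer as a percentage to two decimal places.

With a fixed labor force, u_{t+1} = u_t + s·(1−u_t) − f·u_t = u_t·(1−s−f) + s.
Here 1−s−f = 0.545 and s = 0.016.
u_1 = 0.012000 × 0.545 + 0.016 = 0.022540.
u_2 = 0.022540 × 0.545 + 0.016 = 0.028284.
u_3 = 0.028284 × 0.545 + 0.016 = 0.031415.

Unemployment rate after three months ≈ 3.14%.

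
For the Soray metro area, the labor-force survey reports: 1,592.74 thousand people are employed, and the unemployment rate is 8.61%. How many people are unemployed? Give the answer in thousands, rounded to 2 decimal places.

Let U be the number unemployed. The labor force is E + U, and U/(E+U) = 0.0861.
So U = 0.0861 × 1,592.74 / (1 − 0.0861) = 137.1349 / 0.9139 ≈ 150.05 thousand.

About 150.05 thousand are unemployed.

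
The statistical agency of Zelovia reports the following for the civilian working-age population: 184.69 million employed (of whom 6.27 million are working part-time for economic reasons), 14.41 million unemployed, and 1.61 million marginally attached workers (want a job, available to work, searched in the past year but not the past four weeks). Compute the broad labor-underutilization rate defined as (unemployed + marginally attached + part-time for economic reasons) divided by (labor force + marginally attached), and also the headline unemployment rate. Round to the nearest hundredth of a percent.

Labor force = 184.69 + 14.41 = 199.10 million.
Numerator = 14.41 + 1.61 + 6.27 = 22.29 million.
Denominator = 199.10 + 1.61 = 200.71 million.
Broad rate = 22.29 / 200.71 = 11.11%.
Headline unemployment rate = 14.41 / 199.10 = 7.24%.

Broad underutilization rate ≈ 11.11%; headline unemployment rate ≈ 7.24%.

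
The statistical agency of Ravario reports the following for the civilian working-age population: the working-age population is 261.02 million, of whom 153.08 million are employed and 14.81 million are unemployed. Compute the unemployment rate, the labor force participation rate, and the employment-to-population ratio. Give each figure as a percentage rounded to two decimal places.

Unemployment rate ≈ 8.82%; labor force participation rate ≈ 64.32%; employment-population ratio ≈ 58.65%.

Labor force = employed + unemployed = 153.08 + 14.81 = 167.89 million.
Unemployment rate = 14.81 / 167.89 = 8.82%.
Labor force participation rate = 167.89 / 261.02 = 64.32%.
Employment-population ratio = 153.08 / 261.02 = 58.65%.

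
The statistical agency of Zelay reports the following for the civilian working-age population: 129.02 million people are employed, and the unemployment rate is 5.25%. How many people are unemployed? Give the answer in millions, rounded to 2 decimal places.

About 7.15 million are unemployed.

Let U be the number unemployed. The labor force is E + U, and U/(E+U) = 0.0525.
So U = 0.0525 × 129.02 / (1 − 0.0525) = 6.7736 / 0.9475 ≈ 7.15 million.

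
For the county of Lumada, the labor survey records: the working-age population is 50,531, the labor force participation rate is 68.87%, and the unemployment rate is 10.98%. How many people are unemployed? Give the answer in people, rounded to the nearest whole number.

About 3,821 are unemployed.

Labor force = 0.6887 × 50,531 = 34,801.
Unemployed = 0.1098 × 34,801 ≈ 3,821.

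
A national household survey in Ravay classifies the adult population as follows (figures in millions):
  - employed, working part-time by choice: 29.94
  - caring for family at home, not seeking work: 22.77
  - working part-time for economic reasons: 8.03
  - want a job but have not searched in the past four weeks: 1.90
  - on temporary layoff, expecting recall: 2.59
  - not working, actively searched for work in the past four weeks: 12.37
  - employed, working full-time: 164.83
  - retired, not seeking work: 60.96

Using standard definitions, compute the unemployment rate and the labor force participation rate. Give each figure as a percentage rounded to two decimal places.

Employed = 29.94 + 8.03 + 164.83 = 202.80 million (anyone who worked, including part-time for economic reasons, counts as employed).
Unemployed = 2.59 + 12.37 = 14.96 million (jobless and actively searching, or on temporary layoff).
Labor force = 202.80 + 14.96 = 217.76 million.
Not in labor force = 22.77 + 1.90 + 60.96 = 85.63 million (those not working and not actively searching are outside the labor force — including those who want a job but have given up searching).
Civilian working-age population = 217.76 + 85.63 = 303.39 million.
Unemployment rate = 14.96 / 217.76 = 6.87%.
Labor force participation rate = 217.76 / 303.39 = 71.78%.

Unemployment rate ≈ 6.87%; labor force participation rate ≈ 71.78%.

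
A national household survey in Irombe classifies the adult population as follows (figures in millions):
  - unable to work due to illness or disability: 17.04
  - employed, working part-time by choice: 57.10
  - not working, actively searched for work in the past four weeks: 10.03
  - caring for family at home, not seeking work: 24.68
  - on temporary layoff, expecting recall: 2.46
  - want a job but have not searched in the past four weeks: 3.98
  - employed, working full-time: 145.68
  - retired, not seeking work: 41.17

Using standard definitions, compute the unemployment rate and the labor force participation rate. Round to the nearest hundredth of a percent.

Unemployment rate ≈ 5.80%; labor force participation rate ≈ 71.25%.

Employed = 57.10 + 145.68 = 202.78 million.
Unemployed = 10.03 + 2.46 = 12.49 million (jobless and actively searching, or on temporary layoff).
Labor force = 202.78 + 12.49 = 215.27 million.
Not in labor force = 17.04 + 24.68 + 3.98 + 41.17 = 86.87 million (those not working and not actively searching are outside the labor force — including those who want a job but have given up searching).
Civilian working-age population = 215.27 + 86.87 = 302.14 million.
Unemployment rate = 12.49 / 215.27 = 5.80%.
Labor force participation rate = 215.27 / 302.14 = 71.25%.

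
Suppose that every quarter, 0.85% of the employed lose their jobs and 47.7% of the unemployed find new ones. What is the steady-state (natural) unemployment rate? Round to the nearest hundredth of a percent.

Steady-state unemployment rate ≈ 1.75%.

At steady state the flows balance: s·E = f·U, so U/(E+U) = s/(s+f).
u* = 0.85 / (0.85 + 47.7) = 0.85 / 48.55 = 1.75%.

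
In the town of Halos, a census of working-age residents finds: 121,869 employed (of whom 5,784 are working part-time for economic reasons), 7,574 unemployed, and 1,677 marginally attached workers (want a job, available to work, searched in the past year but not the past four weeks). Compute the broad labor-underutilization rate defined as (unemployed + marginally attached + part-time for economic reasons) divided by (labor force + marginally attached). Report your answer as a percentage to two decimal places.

Labor force = 121,869 + 7,574 = 129,443.
Numerator = 7,574 + 1,677 + 5,784 = 15,035.
Denominator = 129,443 + 1,677 = 131,120.
Broad rate = 15,035 / 131,120 = 11.47%.

Broad underutilization rate ≈ 11.47%.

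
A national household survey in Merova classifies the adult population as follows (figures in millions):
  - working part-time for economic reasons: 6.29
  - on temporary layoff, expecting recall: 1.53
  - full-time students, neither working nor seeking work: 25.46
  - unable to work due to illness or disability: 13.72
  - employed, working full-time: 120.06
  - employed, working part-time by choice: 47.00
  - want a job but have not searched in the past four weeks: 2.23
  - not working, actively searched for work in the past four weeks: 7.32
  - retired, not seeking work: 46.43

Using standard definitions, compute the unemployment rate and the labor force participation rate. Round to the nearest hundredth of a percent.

Unemployment rate ≈ 4.86%; labor force participation rate ≈ 67.47%.

Employed = 6.29 + 120.06 + 47.00 = 173.35 million (anyone who worked, including part-time for economic reasons, counts as employed).
Unemployed = 1.53 + 7.32 = 8.85 million (jobless and actively searching, or on temporary layoff).
Labor force = 173.35 + 8.85 = 182.20 million.
Not in labor force = 25.46 + 13.72 + 2.23 + 46.43 = 87.84 million (those not working and not actively searching are outside the labor force — including those who want a job but have given up searching).
Civilian working-age population = 182.20 + 87.84 = 270.04 million.
Unemployment rate = 8.85 / 182.20 = 4.86%.
Labor force participation rate = 182.20 / 270.04 = 67.47%.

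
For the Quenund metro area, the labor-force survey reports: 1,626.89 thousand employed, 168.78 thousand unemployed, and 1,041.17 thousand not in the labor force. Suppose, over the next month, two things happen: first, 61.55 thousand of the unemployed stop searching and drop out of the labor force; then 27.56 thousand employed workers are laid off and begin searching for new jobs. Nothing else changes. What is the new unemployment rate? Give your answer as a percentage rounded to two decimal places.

Initially, labor force = 1,626.89 + 168.78 = 1,795.67 thousand, so u = 168.78/1,795.67 = 9.40%.
After the first change, unemployed and labor force both fall by 61.55 → E = 1,626.89, U = 107.23, labor force = 1,734.12 thousand.
After the second change, employed falls and unemployed rises by 27.56; labor force unchanged → E = 1,599.33, U = 134.79, labor force = 1,734.12 thousand.
New unemployment rate = 134.79 / 1,734.12 = 7.77%.

New unemployment rate ≈ 7.77%.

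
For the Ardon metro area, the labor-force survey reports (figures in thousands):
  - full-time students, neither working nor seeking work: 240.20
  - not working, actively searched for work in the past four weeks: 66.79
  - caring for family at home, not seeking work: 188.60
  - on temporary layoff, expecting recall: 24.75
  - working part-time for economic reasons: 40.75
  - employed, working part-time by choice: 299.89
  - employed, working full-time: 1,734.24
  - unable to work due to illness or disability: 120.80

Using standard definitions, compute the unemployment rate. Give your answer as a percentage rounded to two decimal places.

Unemployment rate ≈ 4.23%.

Employed = 40.75 + 299.89 + 1,734.24 = 2,074.88 thousand (anyone who worked, including part-time for economic reasons, counts as employed).
Unemployed = 66.79 + 24.75 = 91.54 thousand (jobless and actively searching, or on temporary layoff).
Labor force = 2,074.88 + 91.54 = 2,166.42 thousand.
Unemployment rate = 91.54 / 2,166.42 = 4.23%.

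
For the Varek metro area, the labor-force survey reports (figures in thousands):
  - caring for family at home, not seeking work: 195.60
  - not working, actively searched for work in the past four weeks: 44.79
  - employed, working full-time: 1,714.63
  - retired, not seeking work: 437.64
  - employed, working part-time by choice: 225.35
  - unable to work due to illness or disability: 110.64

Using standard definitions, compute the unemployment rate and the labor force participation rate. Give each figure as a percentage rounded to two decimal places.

Employed = 1,714.63 + 225.35 = 1,939.98 thousand.
Unemployed = 44.79 thousand.
Labor force = 1,939.98 + 44.79 = 1,984.77 thousand.
Not in labor force = 195.60 + 437.64 + 110.64 = 743.88 thousand (those not working and not actively searching are outside the labor force).
Civilian working-age population = 1,984.77 + 743.88 = 2,728.65 thousand.
Unemployment rate = 44.79 / 1,984.77 = 2.26%.
Labor force participation rate = 1,984.77 / 2,728.65 = 72.74%.

Unemployment rate ≈ 2.26%; labor force participation rate ≈ 72.74%.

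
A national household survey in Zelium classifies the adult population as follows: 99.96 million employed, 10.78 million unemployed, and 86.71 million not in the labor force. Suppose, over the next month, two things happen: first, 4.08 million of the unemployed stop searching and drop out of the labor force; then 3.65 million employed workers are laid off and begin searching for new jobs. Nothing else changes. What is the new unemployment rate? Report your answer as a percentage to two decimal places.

Initially, labor force = 99.96 + 10.78 = 110.74 million, so u = 10.78/110.74 = 9.73%.
After the first change, unemployed and labor force both fall by 4.08 → E = 99.96, U = 6.70, labor force = 106.66 million.
After the second change, employed falls and unemployed rises by 3.65; labor force unchanged → E = 96.31, U = 10.35, labor force = 106.66 million.
New unemployment rate = 10.35 / 106.66 = 9.70%.

New unemployment rate ≈ 9.70%.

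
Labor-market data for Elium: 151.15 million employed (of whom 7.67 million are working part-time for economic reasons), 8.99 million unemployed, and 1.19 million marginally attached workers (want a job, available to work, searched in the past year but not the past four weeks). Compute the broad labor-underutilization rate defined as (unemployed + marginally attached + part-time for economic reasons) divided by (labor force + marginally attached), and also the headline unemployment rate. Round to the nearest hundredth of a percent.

Labor force = 151.15 + 8.99 = 160.14 million.
Numerator = 8.99 + 1.19 + 7.67 = 17.85 million.
Denominator = 160.14 + 1.19 = 161.33 million.
Broad rate = 17.85 / 161.33 = 11.06%.
Headline unemployment rate = 8.99 / 160.14 = 5.61%.

Broad underutilization rate ≈ 11.06%; headline unemployment rate ≈ 5.61%.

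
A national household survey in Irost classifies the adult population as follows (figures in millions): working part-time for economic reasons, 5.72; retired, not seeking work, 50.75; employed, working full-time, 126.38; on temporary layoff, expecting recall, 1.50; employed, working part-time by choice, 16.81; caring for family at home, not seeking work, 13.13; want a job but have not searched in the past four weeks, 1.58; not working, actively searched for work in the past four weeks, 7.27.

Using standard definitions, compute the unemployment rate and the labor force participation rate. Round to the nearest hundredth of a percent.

Unemployment rate ≈ 5.56%; labor force participation rate ≈ 70.66%.

Employed = 5.72 + 126.38 + 16.81 = 148.91 million (anyone who worked, including part-time for economic reasons, counts as employed).
Unemployed = 1.50 + 7.27 = 8.77 million (jobless and actively searching, or on temporary layoff).
Labor force = 148.91 + 8.77 = 157.68 million.
Not in labor force = 50.75 + 13.13 + 1.58 = 65.46 million (those not working and not actively searching are outside the labor force — including those who want a job but have given up searching).
Civilian working-age population = 157.68 + 65.46 = 223.14 million.
Unemployment rate = 8.77 / 157.68 = 5.56%.
Labor force participation rate = 157.68 / 223.14 = 70.66%.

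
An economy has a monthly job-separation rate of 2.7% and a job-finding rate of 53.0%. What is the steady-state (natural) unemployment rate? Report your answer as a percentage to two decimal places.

Steady-state unemployment rate ≈ 4.85%.

At steady state the flows balance: s·E = f·U, so U/(E+U) = s/(s+f).
u* = 2.7 / (2.7 + 53.0) = 2.7 / 55.70 = 4.85%.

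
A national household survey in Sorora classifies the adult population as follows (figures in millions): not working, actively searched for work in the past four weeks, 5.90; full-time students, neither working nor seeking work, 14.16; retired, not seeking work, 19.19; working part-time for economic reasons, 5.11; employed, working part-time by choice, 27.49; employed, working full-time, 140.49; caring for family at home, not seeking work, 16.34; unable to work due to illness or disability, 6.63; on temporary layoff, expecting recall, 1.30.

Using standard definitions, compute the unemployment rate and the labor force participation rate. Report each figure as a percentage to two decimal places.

Unemployment rate ≈ 3.99%; labor force participation rate ≈ 76.20%.

Employed = 5.11 + 27.49 + 140.49 = 173.09 million (anyone who worked, including part-time for economic reasons, counts as employed).
Unemployed = 5.90 + 1.30 = 7.20 million (jobless and actively searching, or on temporary layoff).
Labor force = 173.09 + 7.20 = 180.29 million.
Not in labor force = 14.16 + 19.19 + 16.34 + 6.63 = 56.32 million (those not working and not actively searching are outside the labor force).
Civilian working-age population = 180.29 + 56.32 = 236.61 million.
Unemployment rate = 7.20 / 180.29 = 3.99%.
Labor force participation rate = 180.29 / 236.61 = 76.20%.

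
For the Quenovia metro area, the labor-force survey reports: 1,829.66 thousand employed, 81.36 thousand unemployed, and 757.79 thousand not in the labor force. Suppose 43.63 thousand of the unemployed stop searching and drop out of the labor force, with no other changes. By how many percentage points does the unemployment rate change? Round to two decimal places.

Initially, labor force = 1,829.66 + 81.36 = 1,911.02 thousand, so u = 81.36/1,911.02 = 4.26%.
After the change, unemployed and labor force both fall by 43.63 → E = 1,829.66, U = 37.73, labor force = 1,867.39 thousand.
New unemployment rate = 37.73 / 1,867.39 = 2.02%.
Change = 2.02% − 4.26% = −2.24 percentage points.

The unemployment rate changes by −2.24 percentage points.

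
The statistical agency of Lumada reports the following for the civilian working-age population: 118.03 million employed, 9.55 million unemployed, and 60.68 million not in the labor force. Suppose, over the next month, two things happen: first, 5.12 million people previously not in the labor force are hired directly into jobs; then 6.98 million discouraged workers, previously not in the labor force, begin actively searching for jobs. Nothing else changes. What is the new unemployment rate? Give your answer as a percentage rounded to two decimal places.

New unemployment rate ≈ 11.83%.

Initially, labor force = 118.03 + 9.55 = 127.58 million, so u = 9.55/127.58 = 7.49%.
After the first change, employed and labor force both rise by 5.12; unemployed unchanged → E = 123.15, U = 9.55, labor force = 132.70 million.
After the second change, unemployed and labor force both rise by 6.98 → E = 123.15, U = 16.53, labor force = 139.68 million.
New unemployment rate = 16.53 / 139.68 = 11.83%.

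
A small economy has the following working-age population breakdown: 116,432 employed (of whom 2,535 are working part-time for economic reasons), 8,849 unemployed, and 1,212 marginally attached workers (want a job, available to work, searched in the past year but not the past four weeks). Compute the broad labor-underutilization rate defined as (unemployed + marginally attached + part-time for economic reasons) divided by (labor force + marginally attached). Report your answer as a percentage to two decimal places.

Labor force = 116,432 + 8,849 = 125,281.
Numerator = 8,849 + 1,212 + 2,535 = 12,596.
Denominator = 125,281 + 1,212 = 126,493.
Broad rate = 12,596 / 126,493 = 9.96%.

Broad underutilization rate ≈ 9.96%.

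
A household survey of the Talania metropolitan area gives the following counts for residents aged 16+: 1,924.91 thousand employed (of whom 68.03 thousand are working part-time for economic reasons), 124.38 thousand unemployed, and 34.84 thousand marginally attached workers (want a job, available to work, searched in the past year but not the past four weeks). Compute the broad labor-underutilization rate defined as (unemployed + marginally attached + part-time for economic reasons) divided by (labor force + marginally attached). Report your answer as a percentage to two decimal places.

Broad underutilization rate ≈ 10.90%.

Labor force = 1,924.91 + 124.38 = 2,049.29 thousand.
Numerator = 124.38 + 34.84 + 68.03 = 227.25 thousand.
Denominator = 2,049.29 + 34.84 = 2,084.13 thousand.
Broad rate = 227.25 / 2,084.13 = 10.90%.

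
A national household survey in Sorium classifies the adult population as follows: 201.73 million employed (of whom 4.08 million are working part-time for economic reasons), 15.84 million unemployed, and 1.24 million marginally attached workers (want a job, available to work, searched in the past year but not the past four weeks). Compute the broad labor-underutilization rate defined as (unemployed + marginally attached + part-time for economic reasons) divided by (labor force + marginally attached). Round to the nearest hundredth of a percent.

Broad underutilization rate ≈ 9.67%.

Labor force = 201.73 + 15.84 = 217.57 million.
Numerator = 15.84 + 1.24 + 4.08 = 21.16 million.
Denominator = 217.57 + 1.24 = 218.81 million.
Broad rate = 21.16 / 218.81 = 9.67%.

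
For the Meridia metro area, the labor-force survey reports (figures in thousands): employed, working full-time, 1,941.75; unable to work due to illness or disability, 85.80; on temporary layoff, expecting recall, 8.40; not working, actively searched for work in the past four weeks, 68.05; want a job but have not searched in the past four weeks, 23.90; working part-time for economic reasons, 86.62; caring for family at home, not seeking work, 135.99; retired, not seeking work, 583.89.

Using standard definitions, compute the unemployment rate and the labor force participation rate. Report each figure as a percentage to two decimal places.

Employed = 1,941.75 + 86.62 = 2,028.37 thousand (anyone who worked, including part-time for economic reasons, counts as employed).
Unemployed = 8.40 + 68.05 = 76.45 thousand (jobless and actively searching, or on temporary layoff).
Labor force = 2,028.37 + 76.45 = 2,104.82 thousand.
Not in labor force = 85.80 + 23.90 + 135.99 + 583.89 = 829.58 thousand (those not working and not actively searching are outside the labor force — including those who want a job but have given up searching).
Civilian working-age population = 2,104.82 + 829.58 = 2,934.40 thousand.
Unemployment rate = 76.45 / 2,104.82 = 3.63%.
Labor force participation rate = 2,104.82 / 2,934.40 = 71.73%.

Unemployment rate ≈ 3.63%; labor force participation rate ≈ 71.73%.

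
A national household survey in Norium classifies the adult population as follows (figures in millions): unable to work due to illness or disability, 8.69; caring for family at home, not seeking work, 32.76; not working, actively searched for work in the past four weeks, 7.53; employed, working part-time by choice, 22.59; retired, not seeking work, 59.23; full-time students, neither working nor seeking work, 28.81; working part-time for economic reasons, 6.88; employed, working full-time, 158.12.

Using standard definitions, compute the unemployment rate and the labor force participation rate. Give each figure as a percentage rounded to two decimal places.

Employed = 22.59 + 6.88 + 158.12 = 187.59 million (anyone who worked, including part-time for economic reasons, counts as employed).
Unemployed = 7.53 million.
Labor force = 187.59 + 7.53 = 195.12 million.
Not in labor force = 8.69 + 32.76 + 59.23 + 28.81 = 129.49 million (those not working and not actively searching are outside the labor force).
Civilian working-age population = 195.12 + 129.49 = 324.61 million.
Unemployment rate = 7.53 / 195.12 = 3.86%.
Labor force participation rate = 195.12 / 324.61 = 60.11%.

Unemployment rate ≈ 3.86%; labor force participation rate ≈ 60.11%.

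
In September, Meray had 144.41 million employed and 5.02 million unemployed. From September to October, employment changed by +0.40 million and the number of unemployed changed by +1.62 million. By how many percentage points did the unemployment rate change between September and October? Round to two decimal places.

September: labor force = 144.41 + 5.02 = 149.43; u = 5.02/149.43 = 3.36%.
October: labor force = 144.81 + 6.64 = 151.45; u = 6.64/151.45 = 4.38%.
Change = 4.38% − 3.36% = +1.02 pp.

The unemployment rate changed by +1.02 percentage points.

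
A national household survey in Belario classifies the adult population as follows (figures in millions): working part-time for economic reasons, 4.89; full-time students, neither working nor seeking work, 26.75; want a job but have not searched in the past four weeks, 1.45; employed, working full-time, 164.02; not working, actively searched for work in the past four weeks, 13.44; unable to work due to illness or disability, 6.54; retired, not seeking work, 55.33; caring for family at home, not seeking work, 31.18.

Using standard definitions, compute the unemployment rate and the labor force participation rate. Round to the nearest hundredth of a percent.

Unemployment rate ≈ 7.37%; labor force participation rate ≈ 60.06%.

Employed = 4.89 + 164.02 = 168.91 million (anyone who worked, including part-time for economic reasons, counts as employed).
Unemployed = 13.44 million.
Labor force = 168.91 + 13.44 = 182.35 million.
Not in labor force = 26.75 + 1.45 + 6.54 + 55.33 + 31.18 = 121.25 million (those not working and not actively searching are outside the labor force — including those who want a job but have given up searching).
Civilian working-age population = 182.35 + 121.25 = 303.60 million.
Unemployment rate = 13.44 / 182.35 = 7.37%.
Labor force participation rate = 182.35 / 303.60 = 60.06%.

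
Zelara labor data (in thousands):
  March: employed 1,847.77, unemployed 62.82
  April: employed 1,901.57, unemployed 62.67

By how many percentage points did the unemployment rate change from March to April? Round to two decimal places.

March: labor force = 1,847.77 + 62.82 = 1,910.59; u = 62.82/1,910.59 = 3.29%.
April: labor force = 1,901.57 + 62.67 = 1,964.24; u = 62.67/1,964.24 = 3.19%.
Change = 3.19% − 3.29% = −0.10 pp.

The unemployment rate changed by −0.10 percentage points.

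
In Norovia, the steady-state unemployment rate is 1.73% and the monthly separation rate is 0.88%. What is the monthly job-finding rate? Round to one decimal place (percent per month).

From u* = s/(s+f): f = s·(1−u)/u.
f = 0.88 × (1 − 0.0173) / 0.0173 = 0.8648 / 0.0173 ≈ 50.0% per month.

Job-finding rate ≈ 50.0% per month.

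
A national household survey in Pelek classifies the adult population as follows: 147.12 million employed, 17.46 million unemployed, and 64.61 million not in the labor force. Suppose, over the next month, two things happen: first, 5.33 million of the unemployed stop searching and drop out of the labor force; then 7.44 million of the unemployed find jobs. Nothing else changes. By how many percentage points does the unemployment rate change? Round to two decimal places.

Initially, labor force = 147.12 + 17.46 = 164.58 million, so u = 17.46/164.58 = 10.61%.
After the first change, unemployed and labor force both fall by 5.33 → E = 147.12, U = 12.13, labor force = 159.25 million.
After the second change, unemployed falls and employed rises by 7.44; labor force unchanged → E = 154.56, U = 4.69, labor force = 159.25 million.
New unemployment rate = 4.69 / 159.25 = 2.95%.
Change = 2.95% − 10.61% = −7.66 percentage points.

The unemployment rate changes by −7.66 percentage points.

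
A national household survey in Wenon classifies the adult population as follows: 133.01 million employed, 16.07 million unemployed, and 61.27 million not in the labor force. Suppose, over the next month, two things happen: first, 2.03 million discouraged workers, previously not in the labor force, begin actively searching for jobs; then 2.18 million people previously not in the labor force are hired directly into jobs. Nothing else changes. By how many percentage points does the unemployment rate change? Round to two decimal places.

Initially, labor force = 133.01 + 16.07 = 149.08 million, so u = 16.07/149.08 = 10.78%.
After the first change, unemployed and labor force both rise by 2.03 → E = 133.01, U = 18.10, labor force = 151.11 million.
After the second change, employed and labor force both rise by 2.18; unemployed unchanged → E = 135.19, U = 18.10, labor force = 153.29 million.
New unemployment rate = 18.10 / 153.29 = 11.81%.
Change = 11.81% − 10.78% = +1.03 percentage points.

The unemployment rate changes by +1.03 percentage points.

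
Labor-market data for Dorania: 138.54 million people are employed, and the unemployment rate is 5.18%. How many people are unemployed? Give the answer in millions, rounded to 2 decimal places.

Let U be the number unemployed. The labor force is E + U, and U/(E+U) = 0.0518.
So U = 0.0518 × 138.54 / (1 − 0.0518) = 7.1764 / 0.9482 ≈ 7.57 million.

About 7.57 million are unemployed.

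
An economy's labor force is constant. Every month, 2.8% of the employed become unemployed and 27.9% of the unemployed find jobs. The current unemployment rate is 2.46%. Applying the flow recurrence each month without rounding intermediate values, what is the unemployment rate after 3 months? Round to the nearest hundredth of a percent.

With a fixed labor force, u_{t+1} = u_t + s·(1−u_t) − f·u_t = u_t·(1−s−f) + s.
Here 1−s−f = 0.693 and s = 0.028.
u_1 = 0.024600 × 0.693 + 0.028 = 0.045048.
u_2 = 0.045048 × 0.693 + 0.028 = 0.059218.
u_3 = 0.059218 × 0.693 + 0.028 = 0.069038.

Unemployment rate after three months ≈ 6.90%.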